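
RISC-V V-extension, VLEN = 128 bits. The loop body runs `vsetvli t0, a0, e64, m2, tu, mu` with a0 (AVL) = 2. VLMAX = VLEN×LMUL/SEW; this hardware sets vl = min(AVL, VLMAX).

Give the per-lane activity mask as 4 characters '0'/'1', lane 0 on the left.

predicate = 1100

lanes per group: 128·2/64 = 4
vl ← min(2, 4) = 2
bits (lane 0 leftmost): 1100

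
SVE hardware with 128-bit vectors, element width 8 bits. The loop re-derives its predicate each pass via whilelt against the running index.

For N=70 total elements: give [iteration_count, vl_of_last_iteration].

[iterations, last_vl] = [5, 6]

lane count: 128 div 8 = 16
N=70: ⌈70/16⌉ = 5 iters; last vl = 70 − 4×16 = 6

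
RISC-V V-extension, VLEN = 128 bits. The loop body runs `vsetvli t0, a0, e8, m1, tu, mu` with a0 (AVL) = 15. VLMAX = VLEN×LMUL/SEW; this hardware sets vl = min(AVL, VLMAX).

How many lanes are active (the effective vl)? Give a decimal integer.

vl = 15

VLMAX = VLEN×LMUL/SEW = 128×1/8 = 16
vl = min(AVL, VLMAX) = min(15, 16) = 15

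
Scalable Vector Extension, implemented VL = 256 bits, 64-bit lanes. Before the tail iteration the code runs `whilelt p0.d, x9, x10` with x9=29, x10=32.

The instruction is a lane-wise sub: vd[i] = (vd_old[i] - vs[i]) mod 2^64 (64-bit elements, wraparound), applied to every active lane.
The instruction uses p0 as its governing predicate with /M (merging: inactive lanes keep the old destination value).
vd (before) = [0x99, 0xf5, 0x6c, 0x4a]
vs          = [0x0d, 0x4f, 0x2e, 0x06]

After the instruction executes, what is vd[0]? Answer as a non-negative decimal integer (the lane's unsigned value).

register lanes = 256/64 = 4
p0[j] = (29+j < 32); true for j=0..2 → 3 lanes set
lane  0: sub(0x99,0x0d) ⇒ 0x8c
lane  1: sub(0xf5,0x4f) ⇒ 0xa6
lane  2: sub(0x6c,0x2e) ⇒ 0x3e
lane  3: tail/keep ⇒ 0x4a

vd[0] = 140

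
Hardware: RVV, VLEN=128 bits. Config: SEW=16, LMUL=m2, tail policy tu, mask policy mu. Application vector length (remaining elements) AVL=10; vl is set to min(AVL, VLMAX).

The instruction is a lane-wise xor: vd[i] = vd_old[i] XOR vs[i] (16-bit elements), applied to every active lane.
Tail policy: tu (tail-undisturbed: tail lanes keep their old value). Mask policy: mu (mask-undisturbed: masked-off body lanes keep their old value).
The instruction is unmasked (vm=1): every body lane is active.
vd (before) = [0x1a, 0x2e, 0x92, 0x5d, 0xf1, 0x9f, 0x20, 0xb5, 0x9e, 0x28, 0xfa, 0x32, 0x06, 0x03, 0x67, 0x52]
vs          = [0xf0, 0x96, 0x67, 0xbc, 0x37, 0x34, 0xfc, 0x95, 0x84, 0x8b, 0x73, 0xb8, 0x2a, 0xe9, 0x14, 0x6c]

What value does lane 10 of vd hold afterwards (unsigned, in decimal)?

vd[10] = 250

VLMAX = (128 × 2) / 16 = 16 lanes
vl ← min(10, 16) = 10
lane  0: xor(0x1a,0xf0) ⇒ 0xea
lane  1: xor(0x2e,0x96) ⇒ 0xb8
lane  2: xor(0x92,0x67) ⇒ 0xf5
lane  3: xor(0x5d,0xbc) ⇒ 0xe1
lane  4: xor(0xf1,0x37) ⇒ 0xc6
lane  5: xor(0x9f,0x34) ⇒ 0xab
lane  6: xor(0x20,0xfc) ⇒ 0xdc
lane  7: xor(0xb5,0x95) ⇒ 0x20
lane  8: xor(0x9e,0x84) ⇒ 0x1a
lane  9: xor(0x28,0x8b) ⇒ 0xa3
lane 10: tail/keep ⇒ 0xfa
lane 11: tail/keep ⇒ 0x32
lane 12: tail/keep ⇒ 0x06
lane 13: tail/keep ⇒ 0x03
lane 14: tail/keep ⇒ 0x67
lane 15: tail/keep ⇒ 0x52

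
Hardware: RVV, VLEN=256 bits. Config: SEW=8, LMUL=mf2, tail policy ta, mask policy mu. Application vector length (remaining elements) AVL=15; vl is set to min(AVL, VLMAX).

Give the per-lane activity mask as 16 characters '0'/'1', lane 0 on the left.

predicate = 1111111111111110

lanes per group: 256·1/2/8 = 16
AVL=15 ≤ VLMAX=16, so vl = 15
bits (lane 0 leftmost): 1111111111111110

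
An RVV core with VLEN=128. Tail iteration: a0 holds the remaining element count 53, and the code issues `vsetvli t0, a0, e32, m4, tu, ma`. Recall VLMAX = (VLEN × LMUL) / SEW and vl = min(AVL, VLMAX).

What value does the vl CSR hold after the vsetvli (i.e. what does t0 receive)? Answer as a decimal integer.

vl = 16

VLMAX = VLEN×LMUL/SEW = 128×4/32 = 16
AVL=53 > VLMAX=16, so vl = 16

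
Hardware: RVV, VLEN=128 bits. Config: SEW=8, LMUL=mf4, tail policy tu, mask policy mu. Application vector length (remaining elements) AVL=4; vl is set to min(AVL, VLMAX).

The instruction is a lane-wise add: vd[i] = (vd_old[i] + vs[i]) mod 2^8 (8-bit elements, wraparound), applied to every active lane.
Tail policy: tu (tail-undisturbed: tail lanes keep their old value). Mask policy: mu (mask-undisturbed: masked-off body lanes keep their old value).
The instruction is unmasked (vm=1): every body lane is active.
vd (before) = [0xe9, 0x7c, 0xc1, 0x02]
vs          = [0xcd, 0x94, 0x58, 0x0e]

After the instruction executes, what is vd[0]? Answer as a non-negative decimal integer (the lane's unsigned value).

vd[0] = 182

VLMAX = VLEN×LMUL/SEW = 128×1/4/8 = 4
vl = min(AVL, VLMAX) = min(4, 4) = 4
  i=0: add(0xe9,0xcd) → 182
  i=1: add(0x7c,0x94) → 16
  i=2: add(0xc1,0x58) → 25
  i=3: add(0x02,0x0e) → 16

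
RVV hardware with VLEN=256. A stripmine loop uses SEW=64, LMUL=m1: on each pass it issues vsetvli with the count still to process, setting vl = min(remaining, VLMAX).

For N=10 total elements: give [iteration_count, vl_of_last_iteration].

VLMAX = VLEN×LMUL/SEW = 256×1/64 = 4
iterations = ceil(10/4) = 3; final-pass vl = 2

[iterations, last_vl] = [3, 2]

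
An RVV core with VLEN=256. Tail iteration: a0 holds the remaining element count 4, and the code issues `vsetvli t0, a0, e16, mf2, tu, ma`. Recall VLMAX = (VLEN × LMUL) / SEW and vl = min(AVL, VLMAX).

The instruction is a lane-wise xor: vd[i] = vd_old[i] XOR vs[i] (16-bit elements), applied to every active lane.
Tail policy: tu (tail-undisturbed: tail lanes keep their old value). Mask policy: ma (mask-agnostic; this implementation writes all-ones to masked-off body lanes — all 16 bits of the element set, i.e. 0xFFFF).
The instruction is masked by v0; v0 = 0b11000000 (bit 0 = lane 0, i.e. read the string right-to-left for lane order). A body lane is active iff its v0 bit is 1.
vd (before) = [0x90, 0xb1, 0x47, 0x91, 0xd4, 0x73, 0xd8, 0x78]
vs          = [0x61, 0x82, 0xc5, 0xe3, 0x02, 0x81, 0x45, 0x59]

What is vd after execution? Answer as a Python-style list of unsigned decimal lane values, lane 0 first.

vd = [65535, 65535, 65535, 65535, 212, 115, 216, 120]

VLMAX = (256 × 1/2) / 16 = 8 lanes
vl ← min(4, 8) = 4
[0] mask-off/ones = 0xffff
[1] mask-off/ones = 0xffff
[2] mask-off/ones = 0xffff
[3] mask-off/ones = 0xffff
[4] tail/keep = 0xd4
[5] tail/keep = 0x73
[6] tail/keep = 0xd8
[7] tail/keep = 0x78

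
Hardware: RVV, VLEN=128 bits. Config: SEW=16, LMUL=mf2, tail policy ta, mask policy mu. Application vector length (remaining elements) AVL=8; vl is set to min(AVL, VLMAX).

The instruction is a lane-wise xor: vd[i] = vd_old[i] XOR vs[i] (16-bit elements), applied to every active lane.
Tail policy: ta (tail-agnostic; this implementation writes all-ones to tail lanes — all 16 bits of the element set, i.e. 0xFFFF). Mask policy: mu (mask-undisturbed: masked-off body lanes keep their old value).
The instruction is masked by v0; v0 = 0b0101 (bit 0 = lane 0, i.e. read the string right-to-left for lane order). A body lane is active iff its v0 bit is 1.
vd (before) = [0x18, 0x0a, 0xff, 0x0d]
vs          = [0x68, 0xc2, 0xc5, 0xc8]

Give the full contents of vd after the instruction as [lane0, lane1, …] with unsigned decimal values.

VLMAX = (128 × 1/2) / 16 = 4 lanes
vl ← min(8, 4) = 4
vd[0] xor(0x18,0x68) -> 0x70
vd[1] mask-off/keep -> 0x0a
vd[2] xor(0xff,0xc5) -> 0x3a
vd[3] mask-off/keep -> 0x0d

vd = [112, 10, 58, 13]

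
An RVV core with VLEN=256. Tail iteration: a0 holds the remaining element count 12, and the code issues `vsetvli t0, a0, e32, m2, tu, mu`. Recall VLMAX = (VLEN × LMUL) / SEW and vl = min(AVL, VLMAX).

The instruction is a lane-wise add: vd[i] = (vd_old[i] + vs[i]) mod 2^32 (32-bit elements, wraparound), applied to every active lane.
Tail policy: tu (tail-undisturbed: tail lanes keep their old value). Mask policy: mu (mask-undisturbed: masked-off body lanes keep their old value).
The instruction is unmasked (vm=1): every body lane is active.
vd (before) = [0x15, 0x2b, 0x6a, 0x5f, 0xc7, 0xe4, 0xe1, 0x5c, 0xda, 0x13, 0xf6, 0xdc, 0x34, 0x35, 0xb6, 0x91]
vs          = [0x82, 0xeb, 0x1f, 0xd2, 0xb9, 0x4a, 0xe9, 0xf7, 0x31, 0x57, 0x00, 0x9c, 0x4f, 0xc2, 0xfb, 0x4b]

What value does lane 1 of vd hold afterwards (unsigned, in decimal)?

VLMAX = VLEN×LMUL/SEW = 256×2/32 = 16
vl = min(AVL, VLMAX) = min(12, 16) = 12
lane  0: add(0x15,0x82) ⇒ 0x97
lane  1: add(0x2b,0xeb) ⇒ 0x116
lane  2: add(0x6a,0x1f) ⇒ 0x89
lane  3: add(0x5f,0xd2) ⇒ 0x131
lane  4: add(0xc7,0xb9) ⇒ 0x180
lane  5: add(0xe4,0x4a) ⇒ 0x12e
lane  6: add(0xe1,0xe9) ⇒ 0x1ca
lane  7: add(0x5c,0xf7) ⇒ 0x153
lane  8: add(0xda,0x31) ⇒ 0x10b
lane  9: add(0x13,0x57) ⇒ 0x6a
lane 10: add(0xf6,0x00) ⇒ 0xf6
lane 11: add(0xdc,0x9c) ⇒ 0x178
lane 12: tail/keep ⇒ 0x34
lane 13: tail/keep ⇒ 0x35
lane 14: tail/keep ⇒ 0xb6
lane 15: tail/keep ⇒ 0x91

vd[1] = 278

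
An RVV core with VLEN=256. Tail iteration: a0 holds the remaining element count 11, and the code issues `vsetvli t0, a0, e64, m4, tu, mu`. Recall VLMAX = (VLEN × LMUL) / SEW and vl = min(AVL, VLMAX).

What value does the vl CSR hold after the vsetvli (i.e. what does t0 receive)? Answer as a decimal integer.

vl = 11

VLMAX = (256 × 4) / 64 = 16 lanes
AVL=11 ≤ VLMAX=16, so vl = 11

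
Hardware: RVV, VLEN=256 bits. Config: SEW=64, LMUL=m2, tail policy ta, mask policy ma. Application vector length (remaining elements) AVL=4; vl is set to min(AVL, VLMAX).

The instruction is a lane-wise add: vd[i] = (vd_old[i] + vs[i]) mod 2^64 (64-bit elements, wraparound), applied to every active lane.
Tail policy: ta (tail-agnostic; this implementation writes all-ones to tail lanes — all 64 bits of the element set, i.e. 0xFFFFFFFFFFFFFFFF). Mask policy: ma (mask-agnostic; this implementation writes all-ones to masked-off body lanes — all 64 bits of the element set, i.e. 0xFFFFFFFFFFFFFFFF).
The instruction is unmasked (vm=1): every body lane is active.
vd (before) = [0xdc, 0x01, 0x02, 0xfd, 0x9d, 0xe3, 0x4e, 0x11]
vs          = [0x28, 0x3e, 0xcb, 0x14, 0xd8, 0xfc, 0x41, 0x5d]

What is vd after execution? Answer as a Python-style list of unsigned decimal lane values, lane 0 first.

VLMAX = VLEN×LMUL/SEW = 256×2/64 = 8
vl = min(AVL, VLMAX) = min(4, 8) = 4
[0] add(0xdc,0x28) = 0x104
[1] add(0x01,0x3e) = 0x3f
[2] add(0x02,0xcb) = 0xcd
[3] add(0xfd,0x14) = 0x111
[4] tail/ones = 0xffffffffffffffff
[5] tail/ones = 0xffffffffffffffff
[6] tail/ones = 0xffffffffffffffff
[7] tail/ones = 0xffffffffffffffff

vd = [260, 63, 205, 273, 18446744073709551615, 18446744073709551615, 18446744073709551615, 18446744073709551615]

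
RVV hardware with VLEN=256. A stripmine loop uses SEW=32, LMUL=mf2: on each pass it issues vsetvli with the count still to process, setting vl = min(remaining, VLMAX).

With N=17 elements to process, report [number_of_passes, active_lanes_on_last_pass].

[iterations, last_vl] = [5, 1]

lanes per group: 256·1/2/32 = 4
iterations = ceil(17/4) = 5; final-pass vl = 1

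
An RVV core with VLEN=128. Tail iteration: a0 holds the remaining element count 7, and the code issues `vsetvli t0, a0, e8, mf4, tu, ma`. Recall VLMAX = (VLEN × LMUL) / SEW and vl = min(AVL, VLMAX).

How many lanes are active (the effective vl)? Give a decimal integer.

VLMAX = VLEN×LMUL/SEW = 128×1/4/8 = 4
vl = min(AVL, VLMAX) = min(7, 4) = 4

vl = 4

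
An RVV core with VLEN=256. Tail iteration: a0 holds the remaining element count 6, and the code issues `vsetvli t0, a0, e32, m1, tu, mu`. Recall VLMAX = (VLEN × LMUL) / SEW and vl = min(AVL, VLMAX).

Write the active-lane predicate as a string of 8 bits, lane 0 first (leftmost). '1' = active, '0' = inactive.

predicate = 11111100

VLMAX = (256 × 1) / 32 = 8 lanes
vl = min(AVL, VLMAX) = min(6, 8) = 6
bits (lane 0 leftmost): 11111100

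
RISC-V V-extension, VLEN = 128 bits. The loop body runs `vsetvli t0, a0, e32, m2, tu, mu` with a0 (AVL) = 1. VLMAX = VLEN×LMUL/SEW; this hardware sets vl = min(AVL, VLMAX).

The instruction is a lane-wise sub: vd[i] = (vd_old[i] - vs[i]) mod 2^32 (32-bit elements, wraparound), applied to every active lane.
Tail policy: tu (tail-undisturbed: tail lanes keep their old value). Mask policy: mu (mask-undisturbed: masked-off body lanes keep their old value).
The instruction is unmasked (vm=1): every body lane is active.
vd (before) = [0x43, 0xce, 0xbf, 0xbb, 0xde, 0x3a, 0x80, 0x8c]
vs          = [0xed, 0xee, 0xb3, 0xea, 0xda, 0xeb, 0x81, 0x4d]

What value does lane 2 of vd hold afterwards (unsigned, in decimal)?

VLMAX = (128 × 2) / 32 = 8 lanes
vl ← min(1, 8) = 1
  i=0: sub(0x43,0xed) → 4294967126
  i=1: tail/keep → 206
  i=2: tail/keep → 191
  i=3: tail/keep → 187
  i=4: tail/keep → 222
  i=5: tail/keep → 58
  i=6: tail/keep → 128
  i=7: tail/keep → 140

vd[2] = 191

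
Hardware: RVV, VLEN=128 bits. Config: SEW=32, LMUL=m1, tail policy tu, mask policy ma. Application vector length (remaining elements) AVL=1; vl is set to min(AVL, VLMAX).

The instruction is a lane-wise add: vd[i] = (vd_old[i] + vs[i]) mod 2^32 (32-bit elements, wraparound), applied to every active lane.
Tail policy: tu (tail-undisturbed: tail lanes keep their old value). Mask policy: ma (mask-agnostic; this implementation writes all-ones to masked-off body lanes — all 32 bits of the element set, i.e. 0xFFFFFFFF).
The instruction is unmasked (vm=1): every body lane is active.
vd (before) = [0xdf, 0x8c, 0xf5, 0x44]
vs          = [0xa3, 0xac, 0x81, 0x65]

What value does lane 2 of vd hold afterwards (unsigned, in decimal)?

VLMAX = (128 × 1) / 32 = 4 lanes
vl = min(AVL, VLMAX) = min(1, 4) = 1
  i=0: add(0xdf,0xa3) → 386
  i=1: tail/keep → 140
  i=2: tail/keep → 245
  i=3: tail/keep → 68

vd[2] = 245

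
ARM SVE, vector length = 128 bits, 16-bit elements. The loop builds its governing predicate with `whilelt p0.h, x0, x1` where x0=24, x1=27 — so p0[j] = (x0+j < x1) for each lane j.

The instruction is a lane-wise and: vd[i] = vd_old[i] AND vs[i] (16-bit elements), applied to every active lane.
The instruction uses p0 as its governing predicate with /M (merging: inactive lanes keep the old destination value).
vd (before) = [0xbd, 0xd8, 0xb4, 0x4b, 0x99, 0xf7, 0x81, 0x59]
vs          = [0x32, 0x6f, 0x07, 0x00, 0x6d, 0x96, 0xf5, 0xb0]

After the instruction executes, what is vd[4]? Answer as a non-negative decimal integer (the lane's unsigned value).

register lanes = 128/16 = 8
p0[j] = (24+j < 27); true for j=0..2 → 3 lanes set
[0] and(0xbd,0x32) = 0x30
[1] and(0xd8,0x6f) = 0x48
[2] and(0xb4,0x07) = 0x04
[3] tail/keep = 0x4b
[4] tail/keep = 0x99
[5] tail/keep = 0xf7
[6] tail/keep = 0x81
[7] tail/keep = 0x59

vd[4] = 153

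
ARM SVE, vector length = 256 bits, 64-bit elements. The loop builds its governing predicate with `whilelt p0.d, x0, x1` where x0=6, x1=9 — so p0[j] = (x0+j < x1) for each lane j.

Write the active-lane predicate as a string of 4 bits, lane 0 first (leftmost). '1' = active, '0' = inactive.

predicate = 1110

256-bit reg / 64-bit elem → 4 lanes
p0[j] = (6+j < 9); true for j=0..2 → 3 lanes set
bits (lane 0 leftmost): 1110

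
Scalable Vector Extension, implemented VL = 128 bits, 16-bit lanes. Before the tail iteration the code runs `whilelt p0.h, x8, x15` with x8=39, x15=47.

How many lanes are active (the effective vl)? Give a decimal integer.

vl = 8

lane count: 128 div 16 = 8
active while 39+j < 47, i.e. j ∈ [0,8) capped at 8 ⇒ 8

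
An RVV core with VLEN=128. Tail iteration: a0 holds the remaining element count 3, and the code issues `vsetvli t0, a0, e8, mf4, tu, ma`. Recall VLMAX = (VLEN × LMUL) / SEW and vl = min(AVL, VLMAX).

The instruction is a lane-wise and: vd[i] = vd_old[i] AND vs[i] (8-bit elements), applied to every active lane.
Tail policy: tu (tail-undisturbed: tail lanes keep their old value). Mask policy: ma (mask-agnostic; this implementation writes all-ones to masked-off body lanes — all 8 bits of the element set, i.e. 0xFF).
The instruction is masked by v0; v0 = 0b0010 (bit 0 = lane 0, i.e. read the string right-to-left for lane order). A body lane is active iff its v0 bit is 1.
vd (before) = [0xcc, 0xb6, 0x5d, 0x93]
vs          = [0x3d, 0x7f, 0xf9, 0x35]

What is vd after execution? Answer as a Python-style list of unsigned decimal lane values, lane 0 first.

VLMAX = (128 × 1/4) / 8 = 4 lanes
vl = min(AVL, VLMAX) = min(3, 4) = 3
[0] mask-off/ones = 0xff
[1] and(0xb6,0x7f) = 0x36
[2] mask-off/ones = 0xff
[3] tail/keep = 0x93

vd = [255, 54, 255, 147]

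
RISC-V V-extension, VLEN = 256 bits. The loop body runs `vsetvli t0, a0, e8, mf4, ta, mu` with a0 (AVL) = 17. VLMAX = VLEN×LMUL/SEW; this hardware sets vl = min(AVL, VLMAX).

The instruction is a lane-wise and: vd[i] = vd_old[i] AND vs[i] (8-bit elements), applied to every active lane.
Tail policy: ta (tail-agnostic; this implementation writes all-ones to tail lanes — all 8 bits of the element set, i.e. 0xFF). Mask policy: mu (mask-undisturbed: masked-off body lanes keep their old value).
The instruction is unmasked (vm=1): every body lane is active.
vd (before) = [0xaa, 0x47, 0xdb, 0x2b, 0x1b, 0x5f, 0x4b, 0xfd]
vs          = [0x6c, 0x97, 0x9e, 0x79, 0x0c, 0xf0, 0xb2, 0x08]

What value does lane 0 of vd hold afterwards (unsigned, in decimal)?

vd[0] = 40

VLMAX = VLEN×LMUL/SEW = 256×1/4/8 = 8
AVL=17 > VLMAX=8, so vl = 8
lane  0: and(0xaa,0x6c) ⇒ 0x28
lane  1: and(0x47,0x97) ⇒ 0x07
lane  2: and(0xdb,0x9e) ⇒ 0x9a
lane  3: and(0x2b,0x79) ⇒ 0x29
lane  4: and(0x1b,0x0c) ⇒ 0x08
lane  5: and(0x5f,0xf0) ⇒ 0x50
lane  6: and(0x4b,0xb2) ⇒ 0x02
lane  7: and(0xfd,0x08) ⇒ 0x08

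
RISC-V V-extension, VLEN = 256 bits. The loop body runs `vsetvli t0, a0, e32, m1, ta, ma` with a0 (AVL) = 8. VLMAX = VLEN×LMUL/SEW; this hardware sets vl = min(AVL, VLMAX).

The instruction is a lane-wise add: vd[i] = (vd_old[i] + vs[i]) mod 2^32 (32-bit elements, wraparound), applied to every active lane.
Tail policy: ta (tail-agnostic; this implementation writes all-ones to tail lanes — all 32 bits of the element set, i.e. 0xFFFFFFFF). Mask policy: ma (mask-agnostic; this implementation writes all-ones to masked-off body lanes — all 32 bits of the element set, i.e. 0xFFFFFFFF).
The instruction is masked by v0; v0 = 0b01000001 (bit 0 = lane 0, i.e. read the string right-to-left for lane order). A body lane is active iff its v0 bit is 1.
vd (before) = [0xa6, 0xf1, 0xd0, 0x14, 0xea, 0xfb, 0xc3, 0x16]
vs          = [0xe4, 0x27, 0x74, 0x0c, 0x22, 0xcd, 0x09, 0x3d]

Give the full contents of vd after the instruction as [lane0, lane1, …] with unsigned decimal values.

VLMAX = VLEN×LMUL/SEW = 256×1/32 = 8
AVL=8 ≤ VLMAX=8, so vl = 8
[0] add(0xa6,0xe4) = 0x18a
[1] mask-off/ones = 0xffffffff
[2] mask-off/ones = 0xffffffff
[3] mask-off/ones = 0xffffffff
[4] mask-off/ones = 0xffffffff
[5] mask-off/ones = 0xffffffff
[6] add(0xc3,0x09) = 0xcc
[7] mask-off/ones = 0xffffffff

vd = [394, 4294967295, 4294967295, 4294967295, 4294967295, 4294967295, 204, 4294967295]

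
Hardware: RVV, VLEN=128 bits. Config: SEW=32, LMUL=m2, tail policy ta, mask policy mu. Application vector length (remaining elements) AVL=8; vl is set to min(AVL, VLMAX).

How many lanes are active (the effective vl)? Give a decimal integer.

VLMAX = (128 × 2) / 32 = 8 lanes
AVL=8 ≤ VLMAX=8, so vl = 8

vl = 8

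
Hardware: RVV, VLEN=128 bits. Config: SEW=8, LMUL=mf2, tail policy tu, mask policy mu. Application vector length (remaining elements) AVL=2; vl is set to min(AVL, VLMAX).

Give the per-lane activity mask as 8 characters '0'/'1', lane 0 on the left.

VLMAX = (128 × 1/2) / 8 = 8 lanes
vl = min(AVL, VLMAX) = min(2, 8) = 2
bits (lane 0 leftmost): 11000000

predicate = 11000000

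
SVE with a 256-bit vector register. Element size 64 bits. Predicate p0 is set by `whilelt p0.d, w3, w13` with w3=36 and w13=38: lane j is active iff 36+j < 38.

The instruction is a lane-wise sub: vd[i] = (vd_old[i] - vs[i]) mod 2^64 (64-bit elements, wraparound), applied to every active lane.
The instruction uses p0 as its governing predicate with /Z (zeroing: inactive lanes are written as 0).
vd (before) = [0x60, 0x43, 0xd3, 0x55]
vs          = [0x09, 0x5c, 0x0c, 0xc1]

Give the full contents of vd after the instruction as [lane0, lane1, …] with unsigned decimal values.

vd = [87, 18446744073709551591, 0, 0]

lane count: 256 div 64 = 4
whilelt: lane j active iff 36+j < 38 → j < 2 → 2 active
  i=0: sub(0x60,0x09) → 87
  i=1: sub(0x43,0x5c) → 18446744073709551591
  i=2: tail/zero → 0
  i=3: tail/zero → 0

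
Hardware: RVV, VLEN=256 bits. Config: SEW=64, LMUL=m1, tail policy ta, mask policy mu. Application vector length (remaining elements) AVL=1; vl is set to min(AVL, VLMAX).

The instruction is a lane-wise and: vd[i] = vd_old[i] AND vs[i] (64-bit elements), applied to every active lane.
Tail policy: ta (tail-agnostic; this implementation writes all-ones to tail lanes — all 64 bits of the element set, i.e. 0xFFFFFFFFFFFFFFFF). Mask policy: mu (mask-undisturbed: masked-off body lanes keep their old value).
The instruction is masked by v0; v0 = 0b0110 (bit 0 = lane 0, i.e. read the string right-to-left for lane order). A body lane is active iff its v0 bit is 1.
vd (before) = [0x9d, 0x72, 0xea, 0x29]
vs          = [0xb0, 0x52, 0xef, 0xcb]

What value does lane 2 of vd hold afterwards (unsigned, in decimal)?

lanes per group: 256·1/64 = 4
vl = min(AVL, VLMAX) = min(1, 4) = 1
vd[0] mask-off/keep -> 0x9d
vd[1] tail/ones -> 0xffffffffffffffff
vd[2] tail/ones -> 0xffffffffffffffff
vd[3] tail/ones -> 0xffffffffffffffff

vd[2] = 18446744073709551615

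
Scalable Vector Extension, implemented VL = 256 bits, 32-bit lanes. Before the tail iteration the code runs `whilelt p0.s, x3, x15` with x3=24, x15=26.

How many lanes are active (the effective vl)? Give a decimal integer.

vl = 2

register lanes = 256/32 = 8
whilelt: lane j active iff 24+j < 26 → j < 2 → 2 active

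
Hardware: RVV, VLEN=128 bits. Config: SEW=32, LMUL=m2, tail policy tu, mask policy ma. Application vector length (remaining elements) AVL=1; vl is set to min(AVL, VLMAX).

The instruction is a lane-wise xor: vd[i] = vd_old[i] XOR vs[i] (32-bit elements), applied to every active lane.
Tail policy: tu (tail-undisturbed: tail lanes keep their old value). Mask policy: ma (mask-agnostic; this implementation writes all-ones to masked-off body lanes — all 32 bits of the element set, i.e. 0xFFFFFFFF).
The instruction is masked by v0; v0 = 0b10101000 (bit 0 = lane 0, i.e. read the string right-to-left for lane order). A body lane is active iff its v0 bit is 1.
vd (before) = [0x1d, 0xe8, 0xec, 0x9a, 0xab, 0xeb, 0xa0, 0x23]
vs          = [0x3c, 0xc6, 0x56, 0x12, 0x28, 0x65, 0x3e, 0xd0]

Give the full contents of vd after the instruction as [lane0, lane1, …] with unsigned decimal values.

VLMAX = (128 × 2) / 32 = 8 lanes
vl = min(AVL, VLMAX) = min(1, 8) = 1
vd[0] mask-off/ones -> 0xffffffff
vd[1] tail/keep -> 0xe8
vd[2] tail/keep -> 0xec
vd[3] tail/keep -> 0x9a
vd[4] tail/keep -> 0xab
vd[5] tail/keep -> 0xeb
vd[6] tail/keep -> 0xa0
vd[7] tail/keep -> 0x23

vd = [4294967295, 232, 236, 154, 171, 235, 160, 35]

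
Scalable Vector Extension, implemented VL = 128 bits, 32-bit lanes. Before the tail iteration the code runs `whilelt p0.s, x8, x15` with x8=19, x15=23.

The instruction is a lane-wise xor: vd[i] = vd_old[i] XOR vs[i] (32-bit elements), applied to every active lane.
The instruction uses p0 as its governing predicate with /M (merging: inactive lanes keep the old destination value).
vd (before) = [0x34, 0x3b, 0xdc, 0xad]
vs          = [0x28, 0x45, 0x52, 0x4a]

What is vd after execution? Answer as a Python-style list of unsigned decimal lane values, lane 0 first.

vd = [28, 126, 142, 231]

register lanes = 128/32 = 4
whilelt: lane j active iff 19+j < 23 → j < 4 → 4 active
lane  0: xor(0x34,0x28) ⇒ 0x1c
lane  1: xor(0x3b,0x45) ⇒ 0x7e
lane  2: xor(0xdc,0x52) ⇒ 0x8e
lane  3: xor(0xad,0x4a) ⇒ 0xe7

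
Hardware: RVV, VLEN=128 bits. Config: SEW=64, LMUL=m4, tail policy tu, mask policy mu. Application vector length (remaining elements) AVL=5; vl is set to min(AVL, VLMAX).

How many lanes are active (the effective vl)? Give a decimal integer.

vl = 5

VLMAX = (128 × 4) / 64 = 8 lanes
vl = min(AVL, VLMAX) = min(5, 8) = 5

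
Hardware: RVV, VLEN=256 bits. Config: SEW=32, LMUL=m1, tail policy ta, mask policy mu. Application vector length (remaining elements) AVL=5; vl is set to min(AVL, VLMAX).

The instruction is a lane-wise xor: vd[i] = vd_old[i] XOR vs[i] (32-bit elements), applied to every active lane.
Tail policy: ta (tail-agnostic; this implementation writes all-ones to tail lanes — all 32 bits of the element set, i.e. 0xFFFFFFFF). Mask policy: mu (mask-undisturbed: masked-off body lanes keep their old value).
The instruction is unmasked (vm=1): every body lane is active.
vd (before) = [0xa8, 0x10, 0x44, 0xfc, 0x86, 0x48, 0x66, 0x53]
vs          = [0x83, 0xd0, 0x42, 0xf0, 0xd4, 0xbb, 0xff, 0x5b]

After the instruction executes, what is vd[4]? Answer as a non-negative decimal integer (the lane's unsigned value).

lanes per group: 256·1/32 = 8
vl ← min(5, 8) = 5
lane  0: xor(0xa8,0x83) ⇒ 0x2b
lane  1: xor(0x10,0xd0) ⇒ 0xc0
lane  2: xor(0x44,0x42) ⇒ 0x06
lane  3: xor(0xfc,0xf0) ⇒ 0x0c
lane  4: xor(0x86,0xd4) ⇒ 0x52
lane  5: tail/ones ⇒ 0xffffffff
lane  6: tail/ones ⇒ 0xffffffff
lane  7: tail/ones ⇒ 0xffffffff

vd[4] = 82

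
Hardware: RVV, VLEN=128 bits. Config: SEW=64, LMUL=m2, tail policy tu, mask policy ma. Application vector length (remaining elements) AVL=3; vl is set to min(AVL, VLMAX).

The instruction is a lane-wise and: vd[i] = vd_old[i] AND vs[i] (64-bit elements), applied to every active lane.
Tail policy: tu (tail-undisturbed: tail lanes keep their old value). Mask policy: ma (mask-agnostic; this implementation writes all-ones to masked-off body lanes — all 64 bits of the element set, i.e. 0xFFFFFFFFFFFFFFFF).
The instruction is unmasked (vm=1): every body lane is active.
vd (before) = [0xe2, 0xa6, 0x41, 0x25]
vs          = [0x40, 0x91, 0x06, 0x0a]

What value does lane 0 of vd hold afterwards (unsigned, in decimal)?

vd[0] = 64

VLMAX = (128 × 2) / 64 = 4 lanes
vl = min(AVL, VLMAX) = min(3, 4) = 3
[0] and(0xe2,0x40) = 0x40
[1] and(0xa6,0x91) = 0x80
[2] and(0x41,0x06) = 0x00
[3] tail/keep = 0x25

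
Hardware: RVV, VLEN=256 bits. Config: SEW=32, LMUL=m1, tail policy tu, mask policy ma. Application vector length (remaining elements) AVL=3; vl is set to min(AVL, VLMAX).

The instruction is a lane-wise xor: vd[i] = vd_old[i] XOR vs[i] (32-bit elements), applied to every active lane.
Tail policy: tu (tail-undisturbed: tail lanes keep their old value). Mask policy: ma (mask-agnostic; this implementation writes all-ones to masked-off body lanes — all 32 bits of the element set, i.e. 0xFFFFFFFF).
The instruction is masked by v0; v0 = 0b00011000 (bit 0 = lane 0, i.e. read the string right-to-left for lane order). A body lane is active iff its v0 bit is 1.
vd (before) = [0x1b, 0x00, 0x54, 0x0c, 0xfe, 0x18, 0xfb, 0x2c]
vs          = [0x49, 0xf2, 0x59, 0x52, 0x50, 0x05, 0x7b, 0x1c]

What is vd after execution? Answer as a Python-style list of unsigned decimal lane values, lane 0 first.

VLMAX = (256 × 1) / 32 = 8 lanes
vl = min(AVL, VLMAX) = min(3, 8) = 3
lane  0: mask-off/ones ⇒ 0xffffffff
lane  1: mask-off/ones ⇒ 0xffffffff
lane  2: mask-off/ones ⇒ 0xffffffff
lane  3: tail/keep ⇒ 0x0c
lane  4: tail/keep ⇒ 0xfe
lane  5: tail/keep ⇒ 0x18
lane  6: tail/keep ⇒ 0xfb
lane  7: tail/keep ⇒ 0x2c

vd = [4294967295, 4294967295, 4294967295, 12, 254, 24, 251, 44]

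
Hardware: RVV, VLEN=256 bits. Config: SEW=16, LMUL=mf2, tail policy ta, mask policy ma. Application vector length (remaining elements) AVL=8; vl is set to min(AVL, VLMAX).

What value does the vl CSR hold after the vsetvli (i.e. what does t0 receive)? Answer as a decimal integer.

lanes per group: 256·1/2/16 = 8
AVL=8 ≤ VLMAX=8, so vl = 8

vl = 8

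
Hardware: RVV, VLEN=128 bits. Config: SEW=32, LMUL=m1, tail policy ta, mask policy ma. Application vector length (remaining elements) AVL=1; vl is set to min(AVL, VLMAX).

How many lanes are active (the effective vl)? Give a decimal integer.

lanes per group: 128·1/32 = 4
vl = min(AVL, VLMAX) = min(1, 4) = 1

vl = 1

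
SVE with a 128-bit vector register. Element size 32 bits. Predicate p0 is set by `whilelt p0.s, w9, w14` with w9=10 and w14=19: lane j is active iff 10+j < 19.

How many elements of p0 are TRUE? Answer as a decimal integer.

128-bit reg / 32-bit elem → 4 lanes
p0[j] = (10+j < 19); true for j=0..3 → 4 lanes set

vl = 4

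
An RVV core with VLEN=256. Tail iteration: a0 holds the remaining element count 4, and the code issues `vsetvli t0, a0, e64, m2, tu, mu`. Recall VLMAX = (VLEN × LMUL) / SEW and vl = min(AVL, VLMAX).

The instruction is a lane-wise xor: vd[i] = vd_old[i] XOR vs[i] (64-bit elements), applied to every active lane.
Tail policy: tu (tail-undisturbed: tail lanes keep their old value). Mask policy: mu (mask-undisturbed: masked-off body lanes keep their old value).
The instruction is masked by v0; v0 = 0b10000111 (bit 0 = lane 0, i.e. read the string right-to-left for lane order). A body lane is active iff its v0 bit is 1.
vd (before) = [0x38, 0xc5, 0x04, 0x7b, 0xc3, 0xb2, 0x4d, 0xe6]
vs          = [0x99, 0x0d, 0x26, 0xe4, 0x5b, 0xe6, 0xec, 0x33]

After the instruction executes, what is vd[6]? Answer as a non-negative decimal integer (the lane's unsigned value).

vd[6] = 77

VLMAX = VLEN×LMUL/SEW = 256×2/64 = 8
vl = min(AVL, VLMAX) = min(4, 8) = 4
vd[0] xor(0x38,0x99) -> 0xa1
vd[1] xor(0xc5,0x0d) -> 0xc8
vd[2] xor(0x04,0x26) -> 0x22
vd[3] mask-off/keep -> 0x7b
vd[4] tail/keep -> 0xc3
vd[5] tail/keep -> 0xb2
vd[6] tail/keep -> 0x4d
vd[7] tail/keep -> 0xe6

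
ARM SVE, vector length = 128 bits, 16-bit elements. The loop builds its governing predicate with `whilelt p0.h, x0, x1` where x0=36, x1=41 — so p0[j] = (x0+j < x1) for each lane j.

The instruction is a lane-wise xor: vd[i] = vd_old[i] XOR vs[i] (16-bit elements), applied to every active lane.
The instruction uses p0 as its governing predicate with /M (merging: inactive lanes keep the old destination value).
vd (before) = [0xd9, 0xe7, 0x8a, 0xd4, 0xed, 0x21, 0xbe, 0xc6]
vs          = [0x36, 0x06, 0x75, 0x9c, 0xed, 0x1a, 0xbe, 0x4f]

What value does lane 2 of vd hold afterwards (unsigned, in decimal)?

vd[2] = 255

lane count: 128 div 16 = 8
p0[j] = (36+j < 41); true for j=0..4 → 5 lanes set
vd[0] xor(0xd9,0x36) -> 0xef
vd[1] xor(0xe7,0x06) -> 0xe1
vd[2] xor(0x8a,0x75) -> 0xff
vd[3] xor(0xd4,0x9c) -> 0x48
vd[4] xor(0xed,0xed) -> 0x00
vd[5] tail/keep -> 0x21
vd[6] tail/keep -> 0xbe
vd[7] tail/keep -> 0xc6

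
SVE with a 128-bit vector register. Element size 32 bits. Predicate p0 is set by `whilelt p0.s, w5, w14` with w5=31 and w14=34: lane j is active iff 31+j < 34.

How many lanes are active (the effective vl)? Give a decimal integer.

128-bit reg / 32-bit elem → 4 lanes
p0[j] = (31+j < 34); true for j=0..2 → 3 lanes set

vl = 3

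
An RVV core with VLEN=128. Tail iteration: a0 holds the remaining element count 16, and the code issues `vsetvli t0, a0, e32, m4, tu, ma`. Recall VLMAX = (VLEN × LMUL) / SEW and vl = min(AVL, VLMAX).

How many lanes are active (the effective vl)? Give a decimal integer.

VLMAX = VLEN×LMUL/SEW = 128×4/32 = 16
AVL=16 ≤ VLMAX=16, so vl = 16

vl = 16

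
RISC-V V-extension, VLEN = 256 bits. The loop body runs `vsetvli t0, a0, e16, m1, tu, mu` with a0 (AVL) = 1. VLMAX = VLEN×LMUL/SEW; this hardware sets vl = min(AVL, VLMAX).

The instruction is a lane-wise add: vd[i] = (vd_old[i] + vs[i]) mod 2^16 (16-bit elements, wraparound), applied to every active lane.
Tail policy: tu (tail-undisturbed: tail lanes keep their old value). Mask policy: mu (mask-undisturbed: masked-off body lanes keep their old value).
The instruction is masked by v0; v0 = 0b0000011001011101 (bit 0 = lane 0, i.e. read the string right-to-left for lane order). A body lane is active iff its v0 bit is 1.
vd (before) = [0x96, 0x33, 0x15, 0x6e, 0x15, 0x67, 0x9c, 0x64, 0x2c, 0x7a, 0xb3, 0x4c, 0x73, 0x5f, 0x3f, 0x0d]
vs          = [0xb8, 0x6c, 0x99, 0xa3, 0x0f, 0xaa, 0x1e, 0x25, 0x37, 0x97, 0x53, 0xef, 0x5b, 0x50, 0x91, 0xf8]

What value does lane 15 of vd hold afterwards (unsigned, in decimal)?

VLMAX = (256 × 1) / 16 = 16 lanes
vl ← min(1, 16) = 1
[0] add(0x96,0xb8) = 0x14e
[1] tail/keep = 0x33
[2] tail/keep = 0x15
[3] tail/keep = 0x6e
[4] tail/keep = 0x15
[5] tail/keep = 0x67
[6] tail/keep = 0x9c
[7] tail/keep = 0x64
[8] tail/keep = 0x2c
[9] tail/keep = 0x7a
[10] tail/keep = 0xb3
[11] tail/keep = 0x4c
[12] tail/keep = 0x73
[13] tail/keep = 0x5f
[14] tail/keep = 0x3f
[15] tail/keep = 0x0d

vd[15] = 13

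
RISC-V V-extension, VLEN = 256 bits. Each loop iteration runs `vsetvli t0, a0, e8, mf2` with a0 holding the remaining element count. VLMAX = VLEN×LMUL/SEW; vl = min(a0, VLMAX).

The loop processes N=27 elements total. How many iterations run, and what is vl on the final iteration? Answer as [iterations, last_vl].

VLMAX = (256 × 1/2) / 8 = 16 lanes
N=27: ⌈27/16⌉ = 2 iters; last vl = 27 − 1×16 = 11

[iterations, last_vl] = [2, 11]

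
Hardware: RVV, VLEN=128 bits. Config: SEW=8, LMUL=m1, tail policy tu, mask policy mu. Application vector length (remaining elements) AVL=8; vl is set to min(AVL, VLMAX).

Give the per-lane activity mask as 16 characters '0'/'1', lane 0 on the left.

lanes per group: 128·1/8 = 16
vl ← min(8, 16) = 8
bits (lane 0 leftmost): 1111111100000000

predicate = 1111111100000000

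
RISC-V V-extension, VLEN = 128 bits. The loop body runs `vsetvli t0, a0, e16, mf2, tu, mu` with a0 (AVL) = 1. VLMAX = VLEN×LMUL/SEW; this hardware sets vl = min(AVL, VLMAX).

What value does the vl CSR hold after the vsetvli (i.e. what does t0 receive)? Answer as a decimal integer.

VLMAX = (128 × 1/2) / 16 = 4 lanes
vl = min(AVL, VLMAX) = min(1, 4) = 1

vl = 1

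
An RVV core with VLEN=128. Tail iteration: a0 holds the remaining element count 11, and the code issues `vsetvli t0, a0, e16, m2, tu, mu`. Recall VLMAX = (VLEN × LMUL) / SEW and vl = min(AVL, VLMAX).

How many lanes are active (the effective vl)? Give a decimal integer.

vl = 11

VLMAX = VLEN×LMUL/SEW = 128×2/16 = 16
vl = min(AVL, VLMAX) = min(11, 16) = 11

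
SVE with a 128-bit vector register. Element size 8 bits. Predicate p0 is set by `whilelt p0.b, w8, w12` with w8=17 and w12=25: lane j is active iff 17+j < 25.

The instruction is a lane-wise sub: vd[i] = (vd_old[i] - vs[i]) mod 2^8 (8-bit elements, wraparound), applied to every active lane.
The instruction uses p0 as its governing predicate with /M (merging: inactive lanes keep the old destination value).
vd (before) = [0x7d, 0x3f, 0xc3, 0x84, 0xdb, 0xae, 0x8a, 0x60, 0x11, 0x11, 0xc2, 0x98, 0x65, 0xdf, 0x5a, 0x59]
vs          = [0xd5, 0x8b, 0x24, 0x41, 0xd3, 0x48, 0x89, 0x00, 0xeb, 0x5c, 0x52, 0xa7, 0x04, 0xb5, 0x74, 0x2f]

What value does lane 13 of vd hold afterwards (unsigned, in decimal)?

vd[13] = 223

register lanes = 128/8 = 16
whilelt: lane j active iff 17+j < 25 → j < 8 → 8 active
[0] sub(0x7d,0xd5) = 0xa8
[1] sub(0x3f,0x8b) = 0xb4
[2] sub(0xc3,0x24) = 0x9f
[3] sub(0x84,0x41) = 0x43
[4] sub(0xdb,0xd3) = 0x08
[5] sub(0xae,0x48) = 0x66
[6] sub(0x8a,0x89) = 0x01
[7] sub(0x60,0x00) = 0x60
[8] tail/keep = 0x11
[9] tail/keep = 0x11
[10] tail/keep = 0xc2
[11] tail/keep = 0x98
[12] tail/keep = 0x65
[13] tail/keep = 0xdf
[14] tail/keep = 0x5a
[15] tail/keep = 0x59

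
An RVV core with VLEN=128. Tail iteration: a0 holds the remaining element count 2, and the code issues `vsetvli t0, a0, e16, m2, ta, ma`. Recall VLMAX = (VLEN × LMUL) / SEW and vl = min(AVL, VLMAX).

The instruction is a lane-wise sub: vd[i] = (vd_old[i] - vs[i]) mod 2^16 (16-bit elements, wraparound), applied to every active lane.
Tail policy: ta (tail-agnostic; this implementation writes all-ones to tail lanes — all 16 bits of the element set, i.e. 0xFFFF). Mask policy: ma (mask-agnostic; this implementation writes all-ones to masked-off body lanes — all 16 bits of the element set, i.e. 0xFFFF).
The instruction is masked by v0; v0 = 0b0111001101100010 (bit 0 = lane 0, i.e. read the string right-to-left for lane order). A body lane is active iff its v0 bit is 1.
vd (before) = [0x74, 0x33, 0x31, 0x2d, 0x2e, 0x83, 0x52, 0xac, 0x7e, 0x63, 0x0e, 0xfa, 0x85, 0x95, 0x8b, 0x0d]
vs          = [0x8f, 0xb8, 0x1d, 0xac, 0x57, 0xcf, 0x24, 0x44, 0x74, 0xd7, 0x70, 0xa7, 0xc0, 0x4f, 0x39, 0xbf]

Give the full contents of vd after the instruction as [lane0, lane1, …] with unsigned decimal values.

vd = [65535, 65403, 65535, 65535, 65535, 65535, 65535, 65535, 65535, 65535, 65535, 65535, 65535, 65535, 65535, 65535]

VLMAX = VLEN×LMUL/SEW = 128×2/16 = 16
vl ← min(2, 16) = 2
vd[0] mask-off/ones -> 0xffff
vd[1] sub(0x33,0xb8) -> 0xff7b
vd[2] tail/ones -> 0xffff
vd[3] tail/ones -> 0xffff
vd[4] tail/ones -> 0xffff
vd[5] tail/ones -> 0xffff
vd[6] tail/ones -> 0xffff
vd[7] tail/ones -> 0xffff
vd[8] tail/ones -> 0xffff
vd[9] tail/ones -> 0xffff
vd[10] tail/ones -> 0xffff
vd[11] tail/ones -> 0xffff
vd[12] tail/ones -> 0xffff
vd[13] tail/ones -> 0xffff
vd[14] tail/ones -> 0xffff
vd[15] tail/ones -> 0xffff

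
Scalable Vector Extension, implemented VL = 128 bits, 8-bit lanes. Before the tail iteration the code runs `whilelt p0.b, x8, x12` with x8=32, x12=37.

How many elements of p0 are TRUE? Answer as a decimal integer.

lane count: 128 div 8 = 16
p0[j] = (32+j < 37); true for j=0..4 → 5 lanes set

vl = 5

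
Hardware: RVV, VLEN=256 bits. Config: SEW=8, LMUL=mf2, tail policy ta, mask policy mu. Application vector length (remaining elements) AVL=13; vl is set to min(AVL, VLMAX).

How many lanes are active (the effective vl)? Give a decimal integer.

VLMAX = VLEN×LMUL/SEW = 256×1/2/8 = 16
AVL=13 ≤ VLMAX=16, so vl = 13

vl = 13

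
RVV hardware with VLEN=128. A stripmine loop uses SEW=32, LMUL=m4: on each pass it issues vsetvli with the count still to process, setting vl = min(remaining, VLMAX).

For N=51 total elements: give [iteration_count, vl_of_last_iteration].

VLMAX = VLEN×LMUL/SEW = 128×4/32 = 16
N=51: ⌈51/16⌉ = 4 iters; last vl = 51 − 3×16 = 3

[iterations, last_vl] = [4, 3]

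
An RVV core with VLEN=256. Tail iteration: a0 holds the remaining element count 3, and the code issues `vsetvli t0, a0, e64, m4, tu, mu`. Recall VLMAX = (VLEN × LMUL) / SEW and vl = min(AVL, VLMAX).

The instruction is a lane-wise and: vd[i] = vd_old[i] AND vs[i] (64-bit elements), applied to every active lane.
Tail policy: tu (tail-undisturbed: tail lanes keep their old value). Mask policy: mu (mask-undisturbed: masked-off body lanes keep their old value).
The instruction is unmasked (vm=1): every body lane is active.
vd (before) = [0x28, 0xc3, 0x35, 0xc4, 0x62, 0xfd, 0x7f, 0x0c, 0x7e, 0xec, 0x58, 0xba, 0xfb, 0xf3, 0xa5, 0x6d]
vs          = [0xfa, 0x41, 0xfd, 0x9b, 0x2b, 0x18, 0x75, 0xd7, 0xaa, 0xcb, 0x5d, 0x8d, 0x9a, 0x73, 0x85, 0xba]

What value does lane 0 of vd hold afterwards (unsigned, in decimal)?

vd[0] = 40

VLMAX = (256 × 4) / 64 = 16 lanes
vl = min(AVL, VLMAX) = min(3, 16) = 3
vd[0] and(0x28,0xfa) -> 0x28
vd[1] and(0xc3,0x41) -> 0x41
vd[2] and(0x35,0xfd) -> 0x35
vd[3] tail/keep -> 0xc4
vd[4] tail/keep -> 0x62
vd[5] tail/keep -> 0xfd
vd[6] tail/keep -> 0x7f
vd[7] tail/keep -> 0x0c
vd[8] tail/keep -> 0x7e
vd[9] tail/keep -> 0xec
vd[10] tail/keep -> 0x58
vd[11] tail/keep -> 0xba
vd[12] tail/keep -> 0xfb
vd[13] tail/keep -> 0xf3
vd[14] tail/keep -> 0xa5
vd[15] tail/keep -> 0x6d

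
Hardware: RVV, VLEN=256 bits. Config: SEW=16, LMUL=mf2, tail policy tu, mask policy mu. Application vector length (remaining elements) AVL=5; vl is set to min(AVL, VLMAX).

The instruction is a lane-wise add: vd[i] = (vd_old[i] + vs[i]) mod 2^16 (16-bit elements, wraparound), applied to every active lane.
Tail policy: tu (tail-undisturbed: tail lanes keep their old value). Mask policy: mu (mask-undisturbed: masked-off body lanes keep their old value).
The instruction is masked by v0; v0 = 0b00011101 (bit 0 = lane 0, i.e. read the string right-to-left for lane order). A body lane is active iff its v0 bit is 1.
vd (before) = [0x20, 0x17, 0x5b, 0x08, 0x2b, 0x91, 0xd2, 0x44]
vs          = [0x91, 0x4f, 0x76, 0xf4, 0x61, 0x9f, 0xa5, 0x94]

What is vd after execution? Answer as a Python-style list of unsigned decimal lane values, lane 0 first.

VLMAX = VLEN×LMUL/SEW = 256×1/2/16 = 8
AVL=5 ≤ VLMAX=8, so vl = 5
vd[0] add(0x20,0x91) -> 0xb1
vd[1] mask-off/keep -> 0x17
vd[2] add(0x5b,0x76) -> 0xd1
vd[3] add(0x08,0xf4) -> 0xfc
vd[4] add(0x2b,0x61) -> 0x8c
vd[5] tail/keep -> 0x91
vd[6] tail/keep -> 0xd2
vd[7] tail/keep -> 0x44

vd = [177, 23, 209, 252, 140, 145, 210, 68]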